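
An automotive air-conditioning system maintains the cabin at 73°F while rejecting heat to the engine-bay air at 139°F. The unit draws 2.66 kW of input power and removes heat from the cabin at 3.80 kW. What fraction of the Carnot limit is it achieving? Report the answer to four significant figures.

0.1770

COP_actual = Q̇_C/Ẇ = 3.800/2.660 = 1.429.
In absolute terms T_C = 295.93 K and T_H = 332.59 K, so ΔT = 36.67 K.
COP_Carnot = T_C/ΔT = 295.93/36.67 = 8.071.
η_II = COP_actual/COP_Carnot = 1.429/8.071 = 0.1770.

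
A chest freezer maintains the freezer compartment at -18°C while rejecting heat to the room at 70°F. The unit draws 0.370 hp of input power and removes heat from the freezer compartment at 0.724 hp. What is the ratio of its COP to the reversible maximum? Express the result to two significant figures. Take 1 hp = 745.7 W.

0.30

COP_actual = Q̇_C/Ẇ = 0.7240/0.3700 = 1.957.
In absolute terms T_C = 255.15 K and T_H = 294.26 K, so ΔT = 39.11 K.
COP_Carnot = T_C/ΔT = 255.15/39.11 = 6.524.
η_II = COP_actual/COP_Carnot = 1.957/6.524 = 0.2999.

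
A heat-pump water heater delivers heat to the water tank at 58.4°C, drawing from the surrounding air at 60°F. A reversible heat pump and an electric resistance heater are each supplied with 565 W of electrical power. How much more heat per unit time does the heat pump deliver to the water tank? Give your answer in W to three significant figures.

In absolute terms T_C = 288.71 K and T_H = 331.55 K, so ΔT = 42.84 K.
COP_Carnot = T_H/ΔT = 331.55/42.84 = 7.738.
The heat pump delivers Q̇_H = COP × Ẇ = 4372 W; the resistance heater delivers Ẇ = 565.0 W.
Extra = (COP − 1)·Ẇ = 3807 W.

3810 W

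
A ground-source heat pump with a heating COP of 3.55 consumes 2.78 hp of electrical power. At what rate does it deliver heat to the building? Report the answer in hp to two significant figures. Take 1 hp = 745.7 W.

9.9 hp

Q̇_H = COP_HP × Ẇ = 3.55 × 2.780 = 9.869 hp.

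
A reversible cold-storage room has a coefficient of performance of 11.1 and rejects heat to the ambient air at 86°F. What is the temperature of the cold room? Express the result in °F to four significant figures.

For a Carnot refrigerator COP_R = T_C/(T_H − T_C), so T_C = COP·T_H/(1 + COP).
With T_H = 303.15 K, T_C = 11.1 × 303.15/12.10 = 278.10 K.
Converting, 278.10 K = 40.90°F.

40.90 °F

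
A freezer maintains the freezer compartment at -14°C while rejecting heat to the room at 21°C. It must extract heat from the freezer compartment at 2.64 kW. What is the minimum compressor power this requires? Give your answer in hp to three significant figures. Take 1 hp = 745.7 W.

0.478 hp

In absolute terms T_C = 259.15 K and T_H = 294.15 K, so ΔT = 35.00 K.
COP_Carnot = T_C/ΔT = 259.15/35.00 = 7.404.
Ẇ_min = Q̇/COP_Carnot = 2.640/7.404 = 0.3566 kW = 0.4781 hp.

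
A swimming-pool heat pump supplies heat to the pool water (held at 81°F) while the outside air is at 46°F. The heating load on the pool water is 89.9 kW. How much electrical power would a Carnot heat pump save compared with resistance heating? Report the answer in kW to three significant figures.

In absolute terms T_C = 280.93 K and T_H = 300.37 K, so ΔT = 19.44 K.
COP_Carnot = T_H/ΔT = 300.37/19.44 = 15.45.
Resistance heating needs Ẇ_res = Q̇_H = 89.90 kW; the reversible heat pump needs only Ẇ_hp = Q̇_H/COP = 5.820 kW.
Saving = 89.90 − 5.820 = 84.08 kW.

84.1 kW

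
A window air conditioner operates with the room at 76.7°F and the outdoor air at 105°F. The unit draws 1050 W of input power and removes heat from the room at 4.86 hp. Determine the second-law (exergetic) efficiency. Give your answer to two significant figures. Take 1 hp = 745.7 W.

0.18

Converting, Q̇_C = 4.860 hp = 3624 W, so COP_actual = Q̇_C/Ẇ = 3624/1050 = 3.452.
In absolute terms T_C = 297.98 K and T_H = 313.71 K, so ΔT = 15.72 K.
COP_Carnot = T_C/ΔT = 297.98/15.72 = 18.95.
η_II = COP_actual/COP_Carnot = 3.452/18.95 = 0.1821.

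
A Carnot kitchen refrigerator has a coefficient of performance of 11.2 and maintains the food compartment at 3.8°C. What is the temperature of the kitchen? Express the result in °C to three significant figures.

28.5 °C

COP_R = T_C/(T_H − T_C) gives T_H − T_C = T_C/COP.
With T_C = 276.95 K, T_H = 276.95 × (1 + 1/11.2) = 301.68 K.
Converting, 301.68 K = 28.53°C.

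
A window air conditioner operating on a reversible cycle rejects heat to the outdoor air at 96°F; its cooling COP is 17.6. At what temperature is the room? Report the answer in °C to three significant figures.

For a Carnot refrigerator COP_R = T_C/(T_H − T_C), so T_C = COP·T_H/(1 + COP).
With T_H = 308.71 K, T_C = 17.6 × 308.71/18.60 = 292.11 K.
Converting, 292.11 K = 18.96°C.

19.0 °C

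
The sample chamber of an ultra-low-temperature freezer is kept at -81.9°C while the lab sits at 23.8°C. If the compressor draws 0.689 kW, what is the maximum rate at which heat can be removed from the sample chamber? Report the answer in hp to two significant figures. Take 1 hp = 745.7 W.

1.7 hp

In absolute terms T_C = 191.25 K and T_H = 296.95 K, so ΔT = 105.7 K.
COP_Carnot = T_C/ΔT = 191.25/105.7 = 1.809.
Q̇_max = COP_Carnot × Ẇ = 1.809 × 0.6890 kW = 1.247 kW = 1.672 hp.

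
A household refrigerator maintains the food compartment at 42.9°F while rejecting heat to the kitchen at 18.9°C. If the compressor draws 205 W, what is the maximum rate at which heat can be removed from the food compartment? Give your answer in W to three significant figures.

4460 W

In absolute terms T_C = 279.21 K and T_H = 292.05 K, so ΔT = 12.84 K.
COP_Carnot = T_C/ΔT = 279.21/12.84 = 21.74.
Q̇_max = COP_Carnot × Ẇ = 21.74 × 205.0 W = 4456 W.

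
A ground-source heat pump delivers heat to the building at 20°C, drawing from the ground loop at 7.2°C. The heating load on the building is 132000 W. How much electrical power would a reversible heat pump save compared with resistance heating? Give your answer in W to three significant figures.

In absolute terms T_C = 280.35 K and T_H = 293.15 K, so ΔT = 12.80 K.
COP_Carnot = T_H/ΔT = 293.15/12.80 = 22.90.
Resistance heating needs Ẇ_res = Q̇_H = 132000 W; the reversible heat pump needs only Ẇ_hp = Q̇_H/COP = 5764 W.
Saving = 132000 − 5764 = 126200 W.

126000 W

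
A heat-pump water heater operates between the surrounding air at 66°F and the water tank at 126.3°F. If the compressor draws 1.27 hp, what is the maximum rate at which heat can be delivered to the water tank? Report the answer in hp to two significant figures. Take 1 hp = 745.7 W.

In absolute terms T_C = 292.04 K and T_H = 325.54 K, so ΔT = 33.50 K.
COP_Carnot = T_H/ΔT = 325.54/33.50 = 9.718.
Q̇_max = COP_Carnot × Ẇ = 9.718 × 1.270 hp = 12.34 hp.

12 hp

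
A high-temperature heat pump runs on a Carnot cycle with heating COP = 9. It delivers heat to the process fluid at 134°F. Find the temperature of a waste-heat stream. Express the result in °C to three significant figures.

20.0 °C

COP_HP = T_H/(T_H − T_C) gives T_H − T_C = T_H/COP.
With T_H = 329.82 K, T_C = 329.82 × (1 − 1/9) = 293.17 K.
Converting, 293.17 K = 20.02°C.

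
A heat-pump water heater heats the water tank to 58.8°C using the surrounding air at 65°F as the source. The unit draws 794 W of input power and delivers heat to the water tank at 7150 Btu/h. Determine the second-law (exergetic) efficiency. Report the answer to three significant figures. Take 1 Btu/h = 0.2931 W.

Converting, Q̇_H = 7150 Btu/h = 2096 W, so COP_actual = Q̇_H/Ẇ = 2096/794.0 = 2.639.
In absolute terms T_C = 291.48 K and T_H = 331.95 K, so ΔT = 40.47 K.
COP_Carnot = T_H/ΔT = 331.95/40.47 = 8.203.
η_II = COP_actual/COP_Carnot = 2.639/8.203 = 0.3218.

0.322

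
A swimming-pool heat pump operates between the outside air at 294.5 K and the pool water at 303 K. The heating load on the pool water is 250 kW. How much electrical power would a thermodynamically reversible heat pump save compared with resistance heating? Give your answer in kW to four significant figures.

The reservoir spacing is ΔT = 303 − 294.5 = 8.500 K.
COP_Carnot = T_H/ΔT = 303.00/8.500 = 35.65.
Resistance heating needs Ẇ_res = Q̇_H = 250.0 kW; the reversible heat pump needs only Ẇ_hp = Q̇_H/COP = 7.013 kW.
Saving = 250.0 − 7.013 = 243.0 kW.

243.0 kW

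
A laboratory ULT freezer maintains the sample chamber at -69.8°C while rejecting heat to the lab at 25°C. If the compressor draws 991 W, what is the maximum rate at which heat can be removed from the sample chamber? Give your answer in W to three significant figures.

In absolute terms T_C = 203.35 K and T_H = 298.15 K, so ΔT = 94.80 K.
COP_Carnot = T_C/ΔT = 203.35/94.80 = 2.145.
Q̇_max = COP_Carnot × Ẇ = 2.145 × 991.0 W = 2126 W.

2130 W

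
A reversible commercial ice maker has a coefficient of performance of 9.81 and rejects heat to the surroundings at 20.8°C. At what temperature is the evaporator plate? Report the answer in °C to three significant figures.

-6.39 °C

For a Carnot refrigerator COP_R = T_C/(T_H − T_C), so T_C = COP·T_H/(1 + COP).
With T_H = 293.95 K, T_C = 9.81 × 293.95/10.81 = 266.76 K.
Converting, 266.76 K = -6.39°C.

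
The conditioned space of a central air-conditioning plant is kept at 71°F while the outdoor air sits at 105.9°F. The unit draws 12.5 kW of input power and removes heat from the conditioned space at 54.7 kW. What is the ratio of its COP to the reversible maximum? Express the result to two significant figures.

COP_actual = Q̇_C/Ẇ = 54.70/12.50 = 4.376.
In absolute terms T_C = 294.82 K and T_H = 314.21 K, so ΔT = 19.39 K.
COP_Carnot = T_C/ΔT = 294.82/19.39 = 15.21.
η_II = COP_actual/COP_Carnot = 4.376/15.21 = 0.2878.

0.29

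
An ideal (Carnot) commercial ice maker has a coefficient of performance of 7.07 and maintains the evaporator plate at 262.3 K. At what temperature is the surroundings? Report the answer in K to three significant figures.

COP_R = T_C/(T_H − T_C) gives T_H − T_C = T_C/COP.
With T_C = 262.30 K, T_H = 262.30 × (1 + 1/7.07) = 299.40 K.

299 K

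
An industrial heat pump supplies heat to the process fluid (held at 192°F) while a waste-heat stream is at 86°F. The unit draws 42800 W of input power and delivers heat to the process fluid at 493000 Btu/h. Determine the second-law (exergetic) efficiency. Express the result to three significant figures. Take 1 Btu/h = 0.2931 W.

0.549

Converting, Q̇_H = 493000 Btu/h = 144500 W, so COP_actual = Q̇_H/Ẇ = 144500/42800 = 3.376.
In absolute terms T_C = 303.15 K and T_H = 362.04 K, so ΔT = 58.89 K.
COP_Carnot = T_H/ΔT = 362.04/58.89 = 6.148.
η_II = COP_actual/COP_Carnot = 3.376/6.148 = 0.5492.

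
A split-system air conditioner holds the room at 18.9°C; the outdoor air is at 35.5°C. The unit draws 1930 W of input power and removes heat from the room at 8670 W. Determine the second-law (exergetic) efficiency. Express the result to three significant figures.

0.255

COP_actual = Q̇_C/Ẇ = 8670/1930 = 4.492.
In absolute terms T_C = 292.05 K and T_H = 308.65 K, so ΔT = 16.60 K.
COP_Carnot = T_C/ΔT = 292.05/16.60 = 17.59.
η_II = COP_actual/COP_Carnot = 4.492/17.59 = 0.2553.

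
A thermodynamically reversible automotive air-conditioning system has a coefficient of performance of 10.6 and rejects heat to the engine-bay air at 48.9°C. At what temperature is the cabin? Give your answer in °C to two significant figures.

For a Carnot refrigerator COP_R = T_C/(T_H − T_C), so T_C = COP·T_H/(1 + COP).
With T_H = 322.05 K, T_C = 10.6 × 322.05/11.60 = 294.29 K.
Converting, 294.29 K = 21.14°C.

21 °C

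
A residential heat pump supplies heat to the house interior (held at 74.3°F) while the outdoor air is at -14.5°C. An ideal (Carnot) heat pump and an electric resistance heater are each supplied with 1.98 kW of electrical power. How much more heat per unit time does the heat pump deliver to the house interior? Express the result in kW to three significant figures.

In absolute terms T_C = 258.65 K and T_H = 296.65 K, so ΔT = 38.00 K.
COP_Carnot = T_H/ΔT = 296.65/38.00 = 7.807.
The heat pump delivers Q̇_H = COP × Ẇ = 15.46 kW; the resistance heater delivers Ẇ = 1.980 kW.
Extra = (COP − 1)·Ẇ = 13.48 kW.

13.5 kW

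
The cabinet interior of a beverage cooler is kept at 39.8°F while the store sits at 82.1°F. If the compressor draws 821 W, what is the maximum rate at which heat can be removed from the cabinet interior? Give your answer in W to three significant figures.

In absolute terms T_C = 277.48 K and T_H = 300.98 K, so ΔT = 23.50 K.
COP_Carnot = T_C/ΔT = 277.48/23.50 = 11.81.
Q̇_max = COP_Carnot × Ẇ = 11.81 × 821.0 W = 9694 W.

9690 W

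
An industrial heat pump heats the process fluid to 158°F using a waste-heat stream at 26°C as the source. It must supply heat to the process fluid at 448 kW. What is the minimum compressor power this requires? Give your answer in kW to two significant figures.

In absolute terms T_C = 299.15 K and T_H = 343.15 K, so ΔT = 44.00 K.
COP_Carnot = T_H/ΔT = 343.15/44.00 = 7.799.
Ẇ_min = Q̇/COP_Carnot = 448.0/7.799 = 57.44 kW.

57 kW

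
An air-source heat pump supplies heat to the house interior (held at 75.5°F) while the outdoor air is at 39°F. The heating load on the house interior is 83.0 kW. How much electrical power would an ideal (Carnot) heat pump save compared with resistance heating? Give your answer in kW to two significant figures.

77 kW

In absolute terms T_C = 277.04 K and T_H = 297.32 K, so ΔT = 20.28 K.
COP_Carnot = T_H/ΔT = 297.32/20.28 = 14.66.
Resistance heating needs Ẇ_res = Q̇_H = 83.00 kW; the reversible heat pump needs only Ẇ_hp = Q̇_H/COP = 5.661 kW.
Saving = 83.00 − 5.661 = 77.34 kW.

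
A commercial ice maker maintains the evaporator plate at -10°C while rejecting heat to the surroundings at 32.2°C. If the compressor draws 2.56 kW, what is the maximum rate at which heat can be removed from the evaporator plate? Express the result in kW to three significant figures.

In absolute terms T_C = 263.15 K and T_H = 305.35 K, so ΔT = 42.20 K.
COP_Carnot = T_C/ΔT = 263.15/42.20 = 6.236.
Q̇_max = COP_Carnot × Ẇ = 6.236 × 2.560 kW = 15.96 kW.

16.0 kW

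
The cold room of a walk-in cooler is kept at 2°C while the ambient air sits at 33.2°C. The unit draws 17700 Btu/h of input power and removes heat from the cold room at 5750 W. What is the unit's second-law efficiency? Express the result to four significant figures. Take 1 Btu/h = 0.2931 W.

0.1257

Converting, Q̇_C = 5750 W = 19620 Btu/h, so COP_actual = Q̇_C/Ẇ = 19620/17700 = 1.108.
In absolute terms T_C = 275.15 K and T_H = 306.35 K, so ΔT = 31.20 K.
COP_Carnot = T_C/ΔT = 275.15/31.20 = 8.819.
η_II = COP_actual/COP_Carnot = 1.108/8.819 = 0.1257.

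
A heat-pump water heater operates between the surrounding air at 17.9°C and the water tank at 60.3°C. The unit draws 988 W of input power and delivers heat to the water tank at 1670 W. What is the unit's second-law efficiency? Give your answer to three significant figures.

COP_actual = Q̇_H/Ẇ = 1670/988.0 = 1.690.
In absolute terms T_C = 291.05 K and T_H = 333.45 K, so ΔT = 42.40 K.
COP_Carnot = T_H/ΔT = 333.45/42.40 = 7.864.
η_II = COP_actual/COP_Carnot = 1.690/7.864 = 0.2149.

0.215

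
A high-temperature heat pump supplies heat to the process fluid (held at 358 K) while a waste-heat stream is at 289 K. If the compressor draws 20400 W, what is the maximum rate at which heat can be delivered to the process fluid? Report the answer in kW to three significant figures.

The reservoir spacing is ΔT = 358 − 289 = 69.00 K.
COP_Carnot = T_H/ΔT = 358.00/69.00 = 5.188.
Q̇_max = COP_Carnot × Ẇ = 5.188 × 20400 W = 105800 W = 105.8 kW.

106 kW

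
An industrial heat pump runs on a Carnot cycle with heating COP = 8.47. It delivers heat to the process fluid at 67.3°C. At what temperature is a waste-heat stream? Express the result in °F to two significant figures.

81 °F

COP_HP = T_H/(T_H − T_C) gives T_H − T_C = T_H/COP.
With T_H = 340.45 K, T_C = 340.45 × (1 − 1/8.47) = 300.26 K.
Converting, 300.26 K = 80.79°F.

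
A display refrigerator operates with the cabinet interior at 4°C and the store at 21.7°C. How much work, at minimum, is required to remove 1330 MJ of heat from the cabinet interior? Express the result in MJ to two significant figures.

85 MJ

In absolute terms T_C = 277.15 K and T_H = 294.85 K, so ΔT = 17.70 K.
The reversible limit is COP_R = T_C/ΔT = 15.66, so W_min = Q_C/COP = Q_C·ΔT/T_C.
W_min = 1330 × 17.70/277.15 = 84.94 MJ.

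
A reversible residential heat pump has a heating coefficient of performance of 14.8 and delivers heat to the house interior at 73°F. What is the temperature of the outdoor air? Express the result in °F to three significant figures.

COP_HP = T_H/(T_H − T_C) gives T_H − T_C = T_H/COP.
With T_H = 295.93 K, T_C = 295.93 × (1 − 1/14.8) = 275.93 K.
Converting, 275.93 K = 37.01°F.

37.0 °F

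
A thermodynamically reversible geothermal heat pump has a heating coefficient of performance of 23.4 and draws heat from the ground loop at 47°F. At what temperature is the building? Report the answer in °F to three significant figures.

69.6 °F

COP_HP = T_H/(T_H − T_C) rearranges to T_H = COP·T_C/(COP − 1).
With T_C = 281.48 K, T_H = 23.4 × 281.48/22.40 = 294.05 K.
Converting, 294.05 K = 69.62°F.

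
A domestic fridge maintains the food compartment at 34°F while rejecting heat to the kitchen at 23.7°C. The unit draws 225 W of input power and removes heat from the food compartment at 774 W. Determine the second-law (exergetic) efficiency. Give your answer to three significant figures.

0.283

COP_actual = Q̇_C/Ẇ = 774.0/225.0 = 3.440.
In absolute terms T_C = 274.26 K and T_H = 296.85 K, so ΔT = 22.59 K.
COP_Carnot = T_C/ΔT = 274.26/22.59 = 12.14.
η_II = COP_actual/COP_Carnot = 3.440/12.14 = 0.2833.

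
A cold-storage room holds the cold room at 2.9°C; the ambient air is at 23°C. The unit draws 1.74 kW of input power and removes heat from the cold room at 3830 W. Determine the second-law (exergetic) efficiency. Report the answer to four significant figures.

Converting, Q̇_C = 3830 W = 3.830 kW, so COP_actual = Q̇_C/Ẇ = 3.830/1.740 = 2.201.
In absolute terms T_C = 276.05 K and T_H = 296.15 K, so ΔT = 20.10 K.
COP_Carnot = T_C/ΔT = 276.05/20.10 = 13.73.
η_II = COP_actual/COP_Carnot = 2.201/13.73 = 0.1603.

0.1603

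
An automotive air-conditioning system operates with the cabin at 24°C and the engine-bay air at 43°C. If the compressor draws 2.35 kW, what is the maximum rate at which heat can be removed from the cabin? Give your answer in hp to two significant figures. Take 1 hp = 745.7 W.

In absolute terms T_C = 297.15 K and T_H = 316.15 K, so ΔT = 19.00 K.
COP_Carnot = T_C/ΔT = 297.15/19.00 = 15.64.
Q̇_max = COP_Carnot × Ẇ = 15.64 × 2.350 kW = 36.75 kW = 49.29 hp.

49 hp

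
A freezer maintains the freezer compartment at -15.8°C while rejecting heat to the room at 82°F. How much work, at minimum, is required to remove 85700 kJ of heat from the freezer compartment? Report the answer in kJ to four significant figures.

In absolute terms T_C = 257.35 K and T_H = 300.93 K, so ΔT = 43.58 K.
The reversible limit is COP_R = T_C/ΔT = 5.906, so W_min = Q_C/COP = Q_C·ΔT/T_C.
W_min = 85700 × 43.58/257.35 = 14510 kJ.

14510 kJ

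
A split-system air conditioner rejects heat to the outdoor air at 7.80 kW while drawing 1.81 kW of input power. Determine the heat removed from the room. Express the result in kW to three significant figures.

5.99 kW

For a cyclic device the first law requires Q̇_H = Q̇_C + Ẇ.
Q̇_C = Q̇_H − Ẇ = 5.990 kW.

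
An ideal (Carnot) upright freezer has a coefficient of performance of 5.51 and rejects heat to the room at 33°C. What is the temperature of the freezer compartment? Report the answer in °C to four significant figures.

For a Carnot refrigerator COP_R = T_C/(T_H − T_C), so T_C = COP·T_H/(1 + COP).
With T_H = 306.15 K, T_C = 5.51 × 306.15/6.510 = 259.12 K.
Converting, 259.12 K = -14.03°C.

-14.03 °C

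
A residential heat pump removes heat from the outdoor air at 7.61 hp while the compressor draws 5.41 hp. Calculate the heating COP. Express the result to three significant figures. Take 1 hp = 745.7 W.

2.41

The first law gives Q̇_H = Q̇_C + Ẇ, so the three rates are Q̇_C = 7.610, Q̇_H = 13.02, Ẇ = 5.410 hp.
COP_HP = Q̇_H/Ẇ = 13.02/5.410 = 2.407.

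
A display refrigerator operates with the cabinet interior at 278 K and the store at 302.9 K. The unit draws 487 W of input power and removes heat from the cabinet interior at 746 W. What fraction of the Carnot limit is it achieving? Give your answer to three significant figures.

COP_actual = Q̇_C/Ẇ = 746.0/487.0 = 1.532.
The reservoir spacing is ΔT = 302.9 − 278 = 24.90 K.
COP_Carnot = T_C/ΔT = 278.00/24.90 = 11.16.
η_II = COP_actual/COP_Carnot = 1.532/11.16 = 0.1372.

0.137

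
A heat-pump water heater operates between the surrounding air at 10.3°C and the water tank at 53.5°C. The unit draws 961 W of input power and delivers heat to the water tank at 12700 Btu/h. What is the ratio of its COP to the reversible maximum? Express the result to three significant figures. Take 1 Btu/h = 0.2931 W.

Converting, Q̇_H = 12700 Btu/h = 3722 W, so COP_actual = Q̇_H/Ẇ = 3722/961.0 = 3.873.
In absolute terms T_C = 283.45 K and T_H = 326.65 K, so ΔT = 43.20 K.
COP_Carnot = T_H/ΔT = 326.65/43.20 = 7.561.
η_II = COP_actual/COP_Carnot = 3.873/7.561 = 0.5123.

0.512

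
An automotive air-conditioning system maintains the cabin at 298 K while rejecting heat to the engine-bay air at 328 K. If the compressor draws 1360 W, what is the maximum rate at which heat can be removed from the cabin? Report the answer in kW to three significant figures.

13.5 kW

The reservoir spacing is ΔT = 328 − 298 = 30.00 K.
COP_Carnot = T_C/ΔT = 298.00/30.00 = 9.933.
Q̇_max = COP_Carnot × Ẇ = 9.933 × 1360 W = 13510 W = 13.51 kW.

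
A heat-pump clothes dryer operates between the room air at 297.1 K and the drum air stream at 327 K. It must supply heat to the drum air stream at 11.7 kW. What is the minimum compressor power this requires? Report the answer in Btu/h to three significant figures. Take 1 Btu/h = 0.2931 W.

The reservoir spacing is ΔT = 327 − 297.1 = 29.90 K.
COP_Carnot = T_H/ΔT = 327.00/29.90 = 10.94.
Ẇ_min = Q̇/COP_Carnot = 11.70/10.94 = 1.070 kW = 3650 Btu/h.

3650 Btu/h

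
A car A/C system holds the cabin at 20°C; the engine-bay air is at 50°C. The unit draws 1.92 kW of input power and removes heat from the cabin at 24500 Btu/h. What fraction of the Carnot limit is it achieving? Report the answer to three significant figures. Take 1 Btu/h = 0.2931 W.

0.383

Converting, Q̇_C = 24500 Btu/h = 7.181 kW, so COP_actual = Q̇_C/Ẇ = 7.181/1.920 = 3.740.
In absolute terms T_C = 293.15 K and T_H = 323.15 K, so ΔT = 30.00 K.
COP_Carnot = T_C/ΔT = 293.15/30.00 = 9.772.
η_II = COP_actual/COP_Carnot = 3.740/9.772 = 0.3827.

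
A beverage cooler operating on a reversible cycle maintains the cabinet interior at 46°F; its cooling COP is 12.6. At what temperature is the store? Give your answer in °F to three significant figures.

COP_R = T_C/(T_H − T_C) gives T_H − T_C = T_C/COP.
With T_C = 280.93 K, T_H = 280.93 × (1 + 1/12.6) = 303.22 K.
Converting, 303.22 K = 86.13°F.

86.1 °F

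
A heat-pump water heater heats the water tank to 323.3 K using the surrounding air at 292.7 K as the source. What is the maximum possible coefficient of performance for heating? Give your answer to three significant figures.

10.6

The reservoir spacing is ΔT = 323.3 − 292.7 = 30.60 K.
For a reversible cycle, COP_Carnot = T_H/ΔT = 323.30/30.60 = 10.57.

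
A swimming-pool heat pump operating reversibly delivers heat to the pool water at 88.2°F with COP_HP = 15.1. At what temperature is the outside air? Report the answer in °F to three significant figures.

COP_HP = T_H/(T_H − T_C) gives T_H − T_C = T_H/COP.
With T_H = 304.37 K, T_C = 304.37 × (1 − 1/15.1) = 284.22 K.
Converting, 284.22 K = 51.92°F.

51.9 °F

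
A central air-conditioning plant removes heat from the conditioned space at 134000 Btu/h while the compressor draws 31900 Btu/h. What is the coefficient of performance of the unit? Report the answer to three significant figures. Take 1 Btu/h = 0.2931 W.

The first law gives Q̇_H = Q̇_C + Ẇ, so the three rates are Q̇_C = 134000, Q̇_H = 165900, Ẇ = 31900 Btu/h.
COP_R = Q̇_C/Ẇ = 134000/31900 = 4.201.

4.20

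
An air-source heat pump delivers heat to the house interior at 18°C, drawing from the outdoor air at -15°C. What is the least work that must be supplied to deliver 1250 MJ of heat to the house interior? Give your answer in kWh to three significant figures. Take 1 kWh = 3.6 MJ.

39.4 kWh

In absolute terms T_C = 258.15 K and T_H = 291.15 K, so ΔT = 33.00 K.
The reversible limit is COP_HP = T_H/ΔT = 8.823, so W_min = Q_H/COP = Q_H·ΔT/T_H.
W_min = 1250 × 33.00/291.15 = 141.7 MJ = 39.36 kWh.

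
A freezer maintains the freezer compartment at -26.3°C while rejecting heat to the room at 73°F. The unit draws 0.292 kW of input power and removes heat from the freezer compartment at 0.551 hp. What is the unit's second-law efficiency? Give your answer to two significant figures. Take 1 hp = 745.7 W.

Converting, Q̇_C = 0.5510 hp = 0.4109 kW, so COP_actual = Q̇_C/Ẇ = 0.4109/0.2920 = 1.407.
In absolute terms T_C = 246.85 K and T_H = 295.93 K, so ΔT = 49.08 K.
COP_Carnot = T_C/ΔT = 246.85/49.08 = 5.030.
η_II = COP_actual/COP_Carnot = 1.407/5.030 = 0.2798.

0.28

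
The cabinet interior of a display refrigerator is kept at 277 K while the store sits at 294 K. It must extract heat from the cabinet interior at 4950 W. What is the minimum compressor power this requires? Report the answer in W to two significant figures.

300 W

The reservoir spacing is ΔT = 294 − 277 = 17.00 K.
COP_Carnot = T_C/ΔT = 277.00/17.00 = 16.29.
Ẇ_min = Q̇/COP_Carnot = 4950/16.29 = 303.8 W.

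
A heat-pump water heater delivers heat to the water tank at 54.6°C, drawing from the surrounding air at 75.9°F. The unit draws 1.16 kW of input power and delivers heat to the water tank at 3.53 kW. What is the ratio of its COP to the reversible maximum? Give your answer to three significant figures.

COP_actual = Q̇_H/Ẇ = 3.530/1.160 = 3.043.
In absolute terms T_C = 297.54 K and T_H = 327.75 K, so ΔT = 30.21 K.
COP_Carnot = T_H/ΔT = 327.75/30.21 = 10.85.
η_II = COP_actual/COP_Carnot = 3.043/10.85 = 0.2805.

0.281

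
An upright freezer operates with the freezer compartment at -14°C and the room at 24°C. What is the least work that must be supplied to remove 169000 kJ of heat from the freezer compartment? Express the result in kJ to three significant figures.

In absolute terms T_C = 259.15 K and T_H = 297.15 K, so ΔT = 38.00 K.
The reversible limit is COP_R = T_C/ΔT = 6.820, so W_min = Q_C/COP = Q_C·ΔT/T_C.
W_min = 169000 × 38.00/259.15 = 24780 kJ.

24800 kJ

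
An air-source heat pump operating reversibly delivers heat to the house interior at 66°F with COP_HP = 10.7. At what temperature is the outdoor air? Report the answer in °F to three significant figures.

COP_HP = T_H/(T_H − T_C) gives T_H − T_C = T_H/COP.
With T_H = 292.04 K, T_C = 292.04 × (1 − 1/10.7) = 264.75 K.
Converting, 264.75 K = 16.87°F.

16.9 °F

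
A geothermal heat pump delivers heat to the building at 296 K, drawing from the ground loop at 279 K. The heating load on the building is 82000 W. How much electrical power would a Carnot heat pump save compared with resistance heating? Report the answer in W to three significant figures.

The reservoir spacing is ΔT = 296 − 279 = 17.00 K.
COP_Carnot = T_H/ΔT = 296.00/17.00 = 17.41.
Resistance heating needs Ẇ_res = Q̇_H = 82000 W; the reversible heat pump needs only Ẇ_hp = Q̇_H/COP = 4709 W.
Saving = 82000 − 4709 = 77290 W.

77300 W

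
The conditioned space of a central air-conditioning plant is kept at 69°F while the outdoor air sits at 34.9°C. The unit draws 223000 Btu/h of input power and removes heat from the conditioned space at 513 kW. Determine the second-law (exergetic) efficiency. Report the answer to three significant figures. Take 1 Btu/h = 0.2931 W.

Converting, Q̇_C = 513.0 kW = 1750000 Btu/h, so COP_actual = Q̇_C/Ẇ = 1750000/223000 = 7.849.
In absolute terms T_C = 293.71 K and T_H = 308.05 K, so ΔT = 14.34 K.
COP_Carnot = T_C/ΔT = 293.71/14.34 = 20.48.
η_II = COP_actual/COP_Carnot = 7.849/20.48 = 0.3833.

0.383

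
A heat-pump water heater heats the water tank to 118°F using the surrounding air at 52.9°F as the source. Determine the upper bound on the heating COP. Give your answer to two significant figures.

In absolute terms T_C = 284.76 K and T_H = 320.93 K, so ΔT = 36.17 K.
For a reversible cycle, COP_Carnot = T_H/ΔT = 320.93/36.17 = 8.874.

8.9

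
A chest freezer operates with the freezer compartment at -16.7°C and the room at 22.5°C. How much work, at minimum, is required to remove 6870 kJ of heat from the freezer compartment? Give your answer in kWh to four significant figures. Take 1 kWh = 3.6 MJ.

In absolute terms T_C = 256.45 K and T_H = 295.65 K, so ΔT = 39.20 K.
The reversible limit is COP_R = T_C/ΔT = 6.542, so W_min = Q_C/COP = Q_C·ΔT/T_C.
W_min = 6870 × 39.20/256.45 = 1050 kJ = 0.2917 kWh.

0.2917 kWh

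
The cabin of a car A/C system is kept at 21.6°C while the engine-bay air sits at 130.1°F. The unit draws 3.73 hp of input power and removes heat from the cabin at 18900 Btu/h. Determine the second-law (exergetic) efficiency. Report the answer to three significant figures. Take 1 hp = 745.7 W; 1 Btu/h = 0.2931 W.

Converting, Q̇_C = 18900 Btu/h = 7.429 hp, so COP_actual = Q̇_C/Ẇ = 7.429/3.730 = 1.992.
In absolute terms T_C = 294.75 K and T_H = 327.65 K, so ΔT = 32.90 K.
COP_Carnot = T_C/ΔT = 294.75/32.90 = 8.959.
η_II = COP_actual/COP_Carnot = 1.992/8.959 = 0.2223.

0.222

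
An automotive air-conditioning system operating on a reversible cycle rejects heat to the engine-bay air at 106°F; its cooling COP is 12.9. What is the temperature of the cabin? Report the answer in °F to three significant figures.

65.3 °F

For a Carnot refrigerator COP_R = T_C/(T_H − T_C), so T_C = COP·T_H/(1 + COP).
With T_H = 314.26 K, T_C = 12.9 × 314.26/13.90 = 291.65 K.
Converting, 291.65 K = 65.30°F.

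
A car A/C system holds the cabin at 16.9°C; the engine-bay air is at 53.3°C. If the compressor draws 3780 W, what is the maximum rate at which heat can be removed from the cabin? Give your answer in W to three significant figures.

30100 W

In absolute terms T_C = 290.05 K and T_H = 326.45 K, so ΔT = 36.40 K.
COP_Carnot = T_C/ΔT = 290.05/36.40 = 7.968.
Q̇_max = COP_Carnot × Ẇ = 7.968 × 3780 W = 30120 W.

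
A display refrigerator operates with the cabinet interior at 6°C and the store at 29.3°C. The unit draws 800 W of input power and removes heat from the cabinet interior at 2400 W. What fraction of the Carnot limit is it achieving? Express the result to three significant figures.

0.250

COP_actual = Q̇_C/Ẇ = 2400/800.0 = 3.000.
In absolute terms T_C = 279.15 K and T_H = 302.45 K, so ΔT = 23.30 K.
COP_Carnot = T_C/ΔT = 279.15/23.30 = 11.98.
η_II = COP_actual/COP_Carnot = 3.000/11.98 = 0.2504.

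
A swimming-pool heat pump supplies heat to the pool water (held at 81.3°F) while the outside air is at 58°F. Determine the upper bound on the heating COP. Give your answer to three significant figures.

In absolute terms T_C = 287.59 K and T_H = 300.54 K, so ΔT = 12.94 K.
For a reversible cycle, COP_Carnot = T_H/ΔT = 300.54/12.94 = 23.22.

23.2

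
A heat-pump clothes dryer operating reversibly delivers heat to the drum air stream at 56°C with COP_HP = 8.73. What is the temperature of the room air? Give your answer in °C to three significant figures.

COP_HP = T_H/(T_H − T_C) gives T_H − T_C = T_H/COP.
With T_H = 329.15 K, T_C = 329.15 × (1 − 1/8.73) = 291.45 K.
Converting, 291.45 K = 18.30°C.

18.3 °C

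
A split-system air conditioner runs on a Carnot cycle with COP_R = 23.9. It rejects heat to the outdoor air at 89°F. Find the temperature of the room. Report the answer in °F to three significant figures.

67.0 °F

For a Carnot refrigerator COP_R = T_C/(T_H − T_C), so T_C = COP·T_H/(1 + COP).
With T_H = 304.82 K, T_C = 23.9 × 304.82/24.90 = 292.58 K.
Converting, 292.58 K = 66.97°F.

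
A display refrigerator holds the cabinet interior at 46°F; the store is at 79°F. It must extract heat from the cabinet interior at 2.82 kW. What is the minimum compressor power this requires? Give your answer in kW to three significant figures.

0.184 kW

In absolute terms T_C = 280.93 K and T_H = 299.26 K, so ΔT = 18.33 K.
COP_Carnot = T_C/ΔT = 280.93/18.33 = 15.32.
Ẇ_min = Q̇/COP_Carnot = 2.820/15.32 = 0.1840 kW.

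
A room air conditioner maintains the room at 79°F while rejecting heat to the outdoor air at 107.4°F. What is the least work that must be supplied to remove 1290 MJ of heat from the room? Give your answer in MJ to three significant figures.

68.0 MJ

In absolute terms T_C = 299.26 K and T_H = 315.04 K, so ΔT = 15.78 K.
The reversible limit is COP_R = T_C/ΔT = 18.97, so W_min = Q_C/COP = Q_C·ΔT/T_C.
W_min = 1290 × 15.78/299.26 = 68.01 MJ.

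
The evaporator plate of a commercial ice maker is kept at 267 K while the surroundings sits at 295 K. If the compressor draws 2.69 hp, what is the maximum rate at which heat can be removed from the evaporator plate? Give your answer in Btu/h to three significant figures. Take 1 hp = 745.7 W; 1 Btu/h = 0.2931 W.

65300 Btu/h

The reservoir spacing is ΔT = 295 − 267 = 28.00 K.
COP_Carnot = T_C/ΔT = 267.00/28.00 = 9.536.
Q̇_max = COP_Carnot × Ẇ = 9.536 × 2.690 hp = 25.65 hp = 65260 Btu/h.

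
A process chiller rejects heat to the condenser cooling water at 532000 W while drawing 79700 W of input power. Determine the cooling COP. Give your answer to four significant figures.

The first law gives Q̇_H = Q̇_C + Ẇ, so the three rates are Q̇_C = 452300, Q̇_H = 532000, Ẇ = 79700 W.
COP_R = Q̇_C/Ẇ = 452300/79700 = 5.675.

5.675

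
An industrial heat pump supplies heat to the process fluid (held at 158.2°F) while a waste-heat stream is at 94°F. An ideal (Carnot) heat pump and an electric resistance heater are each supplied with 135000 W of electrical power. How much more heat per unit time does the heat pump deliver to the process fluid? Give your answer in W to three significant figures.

In absolute terms T_C = 307.59 K and T_H = 343.26 K, so ΔT = 35.67 K.
COP_Carnot = T_H/ΔT = 343.26/35.67 = 9.624.
The heat pump delivers Q̇_H = COP × Ẇ = 1299000 W; the resistance heater delivers Ẇ = 135000 W.
Extra = (COP − 1)·Ẇ = 1164000 W.

1160000 W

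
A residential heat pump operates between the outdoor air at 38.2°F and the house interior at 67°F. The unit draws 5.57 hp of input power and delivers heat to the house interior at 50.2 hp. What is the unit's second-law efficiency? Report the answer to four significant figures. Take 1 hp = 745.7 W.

COP_actual = Q̇_H/Ẇ = 50.20/5.570 = 9.013.
In absolute terms T_C = 276.59 K and T_H = 292.59 K, so ΔT = 16.00 K.
COP_Carnot = T_H/ΔT = 292.59/16.00 = 18.29.
η_II = COP_actual/COP_Carnot = 9.013/18.29 = 0.4928.

0.4928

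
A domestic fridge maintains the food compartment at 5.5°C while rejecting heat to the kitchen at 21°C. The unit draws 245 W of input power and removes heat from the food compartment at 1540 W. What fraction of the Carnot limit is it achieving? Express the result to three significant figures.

0.350

COP_actual = Q̇_C/Ẇ = 1540/245.0 = 6.286.
In absolute terms T_C = 278.65 K and T_H = 294.15 K, so ΔT = 15.50 K.
COP_Carnot = T_C/ΔT = 278.65/15.50 = 17.98.
η_II = COP_actual/COP_Carnot = 6.286/17.98 = 0.3496.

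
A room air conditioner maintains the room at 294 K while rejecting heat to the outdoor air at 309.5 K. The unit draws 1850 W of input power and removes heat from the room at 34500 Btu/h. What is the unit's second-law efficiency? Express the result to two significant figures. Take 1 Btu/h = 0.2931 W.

0.29

Converting, Q̇_C = 34500 Btu/h = 10110 W, so COP_actual = Q̇_C/Ẇ = 10110/1850 = 5.466.
The reservoir spacing is ΔT = 309.5 − 294 = 15.50 K.
COP_Carnot = T_C/ΔT = 294.00/15.50 = 18.97.
η_II = COP_actual/COP_Carnot = 5.466/18.97 = 0.2882.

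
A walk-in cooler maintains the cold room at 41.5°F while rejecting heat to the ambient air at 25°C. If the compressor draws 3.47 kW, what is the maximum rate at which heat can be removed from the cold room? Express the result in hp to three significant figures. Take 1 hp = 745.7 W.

65.7 hp

In absolute terms T_C = 278.43 K and T_H = 298.15 K, so ΔT = 19.72 K.
COP_Carnot = T_C/ΔT = 278.43/19.72 = 14.12.
Q̇_max = COP_Carnot × Ẇ = 14.12 × 3.470 kW = 48.99 kW = 65.69 hp.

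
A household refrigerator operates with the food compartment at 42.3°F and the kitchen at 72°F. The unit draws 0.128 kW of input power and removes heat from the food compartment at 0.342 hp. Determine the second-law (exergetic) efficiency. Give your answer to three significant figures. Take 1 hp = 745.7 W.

Converting, Q̇_C = 0.3420 hp = 0.2550 kW, so COP_actual = Q̇_C/Ẇ = 0.2550/0.1280 = 1.992.
In absolute terms T_C = 278.87 K and T_H = 295.37 K, so ΔT = 16.50 K.
COP_Carnot = T_C/ΔT = 278.87/16.50 = 16.90.
η_II = COP_actual/COP_Carnot = 1.992/16.90 = 0.1179.

0.118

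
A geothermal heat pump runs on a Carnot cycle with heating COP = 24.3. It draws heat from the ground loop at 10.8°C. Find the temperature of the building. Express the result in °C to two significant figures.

23 °C

COP_HP = T_H/(T_H − T_C) rearranges to T_H = COP·T_C/(COP − 1).
With T_C = 283.95 K, T_H = 24.3 × 283.95/23.30 = 296.14 K.
Converting, 296.14 K = 22.99°C.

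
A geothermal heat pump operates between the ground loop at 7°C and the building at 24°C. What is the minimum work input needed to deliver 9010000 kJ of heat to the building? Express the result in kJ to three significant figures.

515000 kJ

In absolute terms T_C = 280.15 K and T_H = 297.15 K, so ΔT = 17.00 K.
The reversible limit is COP_HP = T_H/ΔT = 17.48, so W_min = Q_H/COP = Q_H·ΔT/T_H.
W_min = 9010000 × 17.00/297.15 = 515500 kJ.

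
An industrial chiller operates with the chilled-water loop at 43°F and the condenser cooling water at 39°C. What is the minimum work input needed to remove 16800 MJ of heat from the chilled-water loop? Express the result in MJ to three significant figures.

1980 MJ

In absolute terms T_C = 279.26 K and T_H = 312.15 K, so ΔT = 32.89 K.
The reversible limit is COP_R = T_C/ΔT = 8.491, so W_min = Q_C/COP = Q_C·ΔT/T_C.
W_min = 16800 × 32.89/279.26 = 1979 MJ.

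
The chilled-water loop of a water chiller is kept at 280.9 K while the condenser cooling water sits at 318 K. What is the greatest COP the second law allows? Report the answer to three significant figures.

The reservoir spacing is ΔT = 318 − 280.9 = 37.10 K.
For a reversible cycle, COP_Carnot = T_C/ΔT = 280.90/37.10 = 7.571.

7.57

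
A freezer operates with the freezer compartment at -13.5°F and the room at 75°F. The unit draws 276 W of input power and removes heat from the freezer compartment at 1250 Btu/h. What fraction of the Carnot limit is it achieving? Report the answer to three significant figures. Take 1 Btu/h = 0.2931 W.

0.263

Converting, Q̇_C = 1250 Btu/h = 366.4 W, so COP_actual = Q̇_C/Ẇ = 366.4/276.0 = 1.327.
In absolute terms T_C = 247.87 K and T_H = 297.04 K, so ΔT = 49.17 K.
COP_Carnot = T_C/ΔT = 247.87/49.17 = 5.041.
η_II = COP_actual/COP_Carnot = 1.327/5.041 = 0.2633.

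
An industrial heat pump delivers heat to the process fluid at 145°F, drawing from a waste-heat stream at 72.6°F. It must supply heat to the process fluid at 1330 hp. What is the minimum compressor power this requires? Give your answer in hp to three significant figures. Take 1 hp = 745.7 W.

159 hp

In absolute terms T_C = 295.71 K and T_H = 335.93 K, so ΔT = 40.22 K.
COP_Carnot = T_H/ΔT = 335.93/40.22 = 8.352.
Ẇ_min = Q̇/COP_Carnot = 1330/8.352 = 159.2 hp.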